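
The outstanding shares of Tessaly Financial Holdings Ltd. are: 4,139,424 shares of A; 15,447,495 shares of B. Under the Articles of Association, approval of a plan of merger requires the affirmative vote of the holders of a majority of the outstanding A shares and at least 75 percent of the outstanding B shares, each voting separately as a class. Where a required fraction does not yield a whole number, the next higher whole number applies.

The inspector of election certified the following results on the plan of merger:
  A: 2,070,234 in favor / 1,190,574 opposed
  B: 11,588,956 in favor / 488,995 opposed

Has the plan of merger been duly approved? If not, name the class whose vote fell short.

A: a majority of 4139424 is 2069713; 2,069,713 required, 2,070,234 in favor — approved.
B: 3/4 of 15447495 = 11585621.25, rounded up to 11585622; 11,585,622 required, 11,588,956 in favor — approved.

Approved — every class gave the required vote.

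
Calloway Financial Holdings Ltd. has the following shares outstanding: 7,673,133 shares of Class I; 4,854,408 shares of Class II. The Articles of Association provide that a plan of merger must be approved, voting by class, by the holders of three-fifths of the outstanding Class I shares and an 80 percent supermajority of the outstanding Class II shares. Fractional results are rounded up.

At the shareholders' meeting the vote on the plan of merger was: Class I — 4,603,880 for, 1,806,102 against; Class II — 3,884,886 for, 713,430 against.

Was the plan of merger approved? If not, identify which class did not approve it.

Approved — every class gave the required vote.

Class I: 3/5 of 7673133 = 4603879.80, rounded up to 4603880; 4,603,880 required, 4,603,880 in favor — approved.
Class II: 4/5 of 4854408 = 3883526.40, rounded up to 3883527; 3,883,527 required, 3,884,886 in favor — approved.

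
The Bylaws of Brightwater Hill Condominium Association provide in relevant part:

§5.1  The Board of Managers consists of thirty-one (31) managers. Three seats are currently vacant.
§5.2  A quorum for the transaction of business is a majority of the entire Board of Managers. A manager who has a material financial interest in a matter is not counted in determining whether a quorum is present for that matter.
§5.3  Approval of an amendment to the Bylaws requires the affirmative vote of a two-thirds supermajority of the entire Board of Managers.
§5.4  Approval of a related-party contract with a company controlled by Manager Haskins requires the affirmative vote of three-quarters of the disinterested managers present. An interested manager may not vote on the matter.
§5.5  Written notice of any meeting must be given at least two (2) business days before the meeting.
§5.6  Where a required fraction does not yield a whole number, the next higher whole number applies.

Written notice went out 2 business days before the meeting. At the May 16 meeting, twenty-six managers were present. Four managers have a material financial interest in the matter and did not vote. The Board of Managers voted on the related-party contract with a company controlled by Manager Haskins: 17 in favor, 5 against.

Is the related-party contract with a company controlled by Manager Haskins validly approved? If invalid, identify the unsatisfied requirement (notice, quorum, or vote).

Valid — all requirements satisfied.

Notice: 2 business days given; 2 required (2 ≥ 2). Satisfied.
Quorum: 26 present, but the 4 interested managers do not count, leaving 22. Quorum is 16. Satisfied.
Vote: the related-party contract with a company controlled by Manager Haskins requires three-fourths of the disinterested managers present (26 − 4 = 22). 3/4 of 22 = 16.50, rounded up to 17, so 17 affirmative votes are needed; 17 voted in favor. Satisfied.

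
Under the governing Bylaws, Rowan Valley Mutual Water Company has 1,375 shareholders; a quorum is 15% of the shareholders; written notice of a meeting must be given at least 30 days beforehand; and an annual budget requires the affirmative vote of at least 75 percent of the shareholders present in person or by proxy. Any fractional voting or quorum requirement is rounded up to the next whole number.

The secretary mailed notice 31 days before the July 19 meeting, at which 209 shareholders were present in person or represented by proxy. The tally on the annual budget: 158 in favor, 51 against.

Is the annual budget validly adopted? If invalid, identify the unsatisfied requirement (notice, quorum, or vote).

Notice: 31 days given; 30 required. Satisfied.
Quorum: 15% of 1,375 = 206.25, rounded up to 207; 209 present. Satisfied.
Vote: requires three-fourths of those present (209); 3/4 of 209 = 156.75, rounded up to 157, so 157 needed; 158 in favor. Satisfied.

Valid — all requirements satisfied.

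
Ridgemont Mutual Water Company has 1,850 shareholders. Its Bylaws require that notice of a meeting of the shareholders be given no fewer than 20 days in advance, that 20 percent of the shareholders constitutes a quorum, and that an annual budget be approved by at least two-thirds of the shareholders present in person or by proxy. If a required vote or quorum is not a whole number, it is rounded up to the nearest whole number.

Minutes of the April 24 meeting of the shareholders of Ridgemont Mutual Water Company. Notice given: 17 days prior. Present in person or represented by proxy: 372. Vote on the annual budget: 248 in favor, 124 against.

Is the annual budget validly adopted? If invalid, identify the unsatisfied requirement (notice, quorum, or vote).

Invalid — notice requirement not satisfied.

Notice: 17 days given; 20 required. Not satisfied.
Quorum: 20% of 1,850 = 370; 372 present. Satisfied.
Vote: requires two-thirds of those present (372); 2/3 of 372 = 248, so 248 needed; 248 in favor. Satisfied.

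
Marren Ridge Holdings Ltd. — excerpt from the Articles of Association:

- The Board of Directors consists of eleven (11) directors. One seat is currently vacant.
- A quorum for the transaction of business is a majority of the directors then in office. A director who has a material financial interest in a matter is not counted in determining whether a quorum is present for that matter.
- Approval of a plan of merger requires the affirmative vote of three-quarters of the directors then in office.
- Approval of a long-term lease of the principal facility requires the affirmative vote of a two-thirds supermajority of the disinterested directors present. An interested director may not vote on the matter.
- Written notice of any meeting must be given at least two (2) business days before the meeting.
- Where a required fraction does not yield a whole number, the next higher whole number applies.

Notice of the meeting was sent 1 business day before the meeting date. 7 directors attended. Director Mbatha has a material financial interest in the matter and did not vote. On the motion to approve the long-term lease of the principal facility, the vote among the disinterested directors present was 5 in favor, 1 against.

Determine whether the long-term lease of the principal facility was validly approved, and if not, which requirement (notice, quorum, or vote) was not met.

Invalid — notice requirement not satisfied.

Notice: 1 business day given; 2 required (1 < 2). Not satisfied.
Quorum: 7 present, but the 1 interested director does not count, leaving 6. Quorum is 6. Satisfied.
Vote: the long-term lease of the principal facility requires two-thirds of the disinterested directors present (7 − 1 = 6). 2/3 of 6 = 4, so 4 affirmative votes are needed; 5 voted in favor. Satisfied.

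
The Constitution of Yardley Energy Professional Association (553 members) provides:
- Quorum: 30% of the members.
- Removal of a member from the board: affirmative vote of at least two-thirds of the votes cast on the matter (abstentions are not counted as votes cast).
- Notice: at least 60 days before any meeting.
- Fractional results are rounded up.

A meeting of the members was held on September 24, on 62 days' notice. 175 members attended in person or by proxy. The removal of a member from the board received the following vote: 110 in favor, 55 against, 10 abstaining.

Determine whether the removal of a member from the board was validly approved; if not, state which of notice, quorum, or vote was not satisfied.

Notice: 62 days given; 60 required. Satisfied.
Quorum: 30% of 553 = 165.90, rounded up to 166; 175 present. Satisfied.
Vote: requires two-thirds of the votes cast (175 − 10 abstaining = 165); 2/3 of 165 = 110, so 110 needed; 110 in favor. Satisfied.

Valid — all requirements satisfied.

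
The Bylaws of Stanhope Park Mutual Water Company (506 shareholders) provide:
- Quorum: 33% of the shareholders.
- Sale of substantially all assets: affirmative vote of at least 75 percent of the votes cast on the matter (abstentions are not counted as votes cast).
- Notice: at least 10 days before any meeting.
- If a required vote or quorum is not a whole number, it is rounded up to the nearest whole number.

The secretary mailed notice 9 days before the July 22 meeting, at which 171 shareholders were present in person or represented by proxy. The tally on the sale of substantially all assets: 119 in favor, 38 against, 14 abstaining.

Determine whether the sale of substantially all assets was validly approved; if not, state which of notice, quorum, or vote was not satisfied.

Invalid — notice requirement not satisfied.

Notice: 9 days given; 10 required. Not satisfied.
Quorum: 33% of 506 = 166.98, rounded up to 167; 171 present. Satisfied.
Vote: requires three-fourths of the votes cast (171 − 14 abstaining = 157); 3/4 of 157 = 117.75, rounded up to 118, so 118 needed; 119 in favor. Satisfied.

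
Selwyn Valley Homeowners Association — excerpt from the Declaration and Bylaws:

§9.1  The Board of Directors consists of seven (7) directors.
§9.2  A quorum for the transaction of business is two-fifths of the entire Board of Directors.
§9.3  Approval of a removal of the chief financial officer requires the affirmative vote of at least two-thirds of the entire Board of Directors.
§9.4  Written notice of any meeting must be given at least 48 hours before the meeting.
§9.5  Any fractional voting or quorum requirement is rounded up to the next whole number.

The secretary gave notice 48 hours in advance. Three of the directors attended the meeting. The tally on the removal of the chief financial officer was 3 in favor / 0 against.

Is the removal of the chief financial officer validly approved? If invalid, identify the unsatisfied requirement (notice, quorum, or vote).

Invalid — vote requirement not satisfied.

Notice: 48 hours given; 48 required (48 ≥ 48). Satisfied.
Quorum: 3 present; quorum is 3. Satisfied.
Vote: the removal of the chief financial officer requires two-thirds of the entire Board of Directors (7). 2/3 of 7 = 4.67, rounded up to 5, so 5 affirmative votes are needed; 3 voted in favor. Not satisfied.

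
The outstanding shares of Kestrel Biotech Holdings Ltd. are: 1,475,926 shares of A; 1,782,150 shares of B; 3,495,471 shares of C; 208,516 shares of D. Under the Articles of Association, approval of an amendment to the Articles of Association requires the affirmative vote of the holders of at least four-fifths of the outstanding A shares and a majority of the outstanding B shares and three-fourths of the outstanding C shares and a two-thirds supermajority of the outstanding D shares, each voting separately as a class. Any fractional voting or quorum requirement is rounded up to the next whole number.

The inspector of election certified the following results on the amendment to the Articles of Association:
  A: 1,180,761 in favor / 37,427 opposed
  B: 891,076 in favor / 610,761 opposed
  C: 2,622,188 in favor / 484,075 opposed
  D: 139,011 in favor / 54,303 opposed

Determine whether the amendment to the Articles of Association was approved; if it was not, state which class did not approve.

A: 4/5 of 1475926 = 1180740.80, rounded up to 1180741; 1,180,741 required, 1,180,761 in favor — approved.
B: a majority of 1782150 is 891076; 891,076 required, 891,076 in favor — approved.
C: 3/4 of 3495471 = 2621603.25, rounded up to 2621604; 2,621,604 required, 2,622,188 in favor — approved.
D: 2/3 of 208516 = 139010.67, rounded up to 139011; 139,011 required, 139,011 in favor — approved.

Approved — every class gave the required vote.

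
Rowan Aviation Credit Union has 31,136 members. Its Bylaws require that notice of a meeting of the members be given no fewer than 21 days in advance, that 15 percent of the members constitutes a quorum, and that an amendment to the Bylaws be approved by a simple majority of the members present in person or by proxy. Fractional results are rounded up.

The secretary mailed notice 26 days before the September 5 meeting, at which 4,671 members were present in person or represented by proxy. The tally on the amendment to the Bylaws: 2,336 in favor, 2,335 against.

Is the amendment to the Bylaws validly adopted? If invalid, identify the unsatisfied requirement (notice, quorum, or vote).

Valid — all requirements satisfied.

Notice: 26 days given; 21 required. Satisfied.
Quorum: 15% of 31,136 = 4,670.40, rounded up to 4,671; 4,671 present. Satisfied.
Vote: requires a majority of those present (4,671); a majority of 4671 is 2336, so 2,336 needed; 2,336 in favor. Satisfied.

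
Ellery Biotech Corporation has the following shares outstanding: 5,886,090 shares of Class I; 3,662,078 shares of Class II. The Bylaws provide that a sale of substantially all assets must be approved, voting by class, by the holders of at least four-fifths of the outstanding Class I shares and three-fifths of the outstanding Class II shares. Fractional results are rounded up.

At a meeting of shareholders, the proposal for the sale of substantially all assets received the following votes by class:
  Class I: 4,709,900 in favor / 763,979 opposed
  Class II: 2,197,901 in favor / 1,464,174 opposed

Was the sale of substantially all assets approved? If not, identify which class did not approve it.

Approved — every class gave the required vote.

Class I: 4/5 of 5886090 = 4708872; 4,708,872 required, 4,709,900 in favor — approved.
Class II: 3/5 of 3662078 = 2197246.80, rounded up to 2197247; 2,197,247 required, 2,197,901 in favor — approved.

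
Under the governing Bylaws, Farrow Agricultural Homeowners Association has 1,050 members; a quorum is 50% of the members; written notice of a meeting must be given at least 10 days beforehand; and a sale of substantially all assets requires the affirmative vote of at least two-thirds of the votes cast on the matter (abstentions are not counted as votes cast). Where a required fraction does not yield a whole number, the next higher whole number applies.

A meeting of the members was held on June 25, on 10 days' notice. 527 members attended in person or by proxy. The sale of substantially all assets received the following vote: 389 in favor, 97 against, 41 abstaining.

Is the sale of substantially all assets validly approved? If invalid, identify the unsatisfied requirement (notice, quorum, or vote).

Valid — all requirements satisfied.

Notice: 10 days given; 10 required. Satisfied.
Quorum: 50% of 1,050 = 525; 527 present. Satisfied.
Vote: requires two-thirds of the votes cast (527 − 41 abstaining = 486); 2/3 of 486 = 324, so 324 needed; 389 in favor. Satisfied.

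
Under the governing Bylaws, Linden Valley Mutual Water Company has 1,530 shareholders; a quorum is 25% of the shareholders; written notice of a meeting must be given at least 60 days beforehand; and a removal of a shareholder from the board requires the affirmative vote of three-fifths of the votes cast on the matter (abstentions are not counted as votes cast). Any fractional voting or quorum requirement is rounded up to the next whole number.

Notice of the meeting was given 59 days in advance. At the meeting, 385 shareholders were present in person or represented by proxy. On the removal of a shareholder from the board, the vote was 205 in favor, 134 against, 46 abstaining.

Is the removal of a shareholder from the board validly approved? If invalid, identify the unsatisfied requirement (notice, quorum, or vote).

Invalid — notice requirement not satisfied.

Notice: 59 days given; 60 required. Not satisfied.
Quorum: 25% of 1,530 = 382.50, rounded up to 383; 385 present. Satisfied.
Vote: requires three-fifths of the votes cast (385 − 46 abstaining = 339); 3/5 of 339 = 203.40, rounded up to 204, so 204 needed; 205 in favor. Satisfied.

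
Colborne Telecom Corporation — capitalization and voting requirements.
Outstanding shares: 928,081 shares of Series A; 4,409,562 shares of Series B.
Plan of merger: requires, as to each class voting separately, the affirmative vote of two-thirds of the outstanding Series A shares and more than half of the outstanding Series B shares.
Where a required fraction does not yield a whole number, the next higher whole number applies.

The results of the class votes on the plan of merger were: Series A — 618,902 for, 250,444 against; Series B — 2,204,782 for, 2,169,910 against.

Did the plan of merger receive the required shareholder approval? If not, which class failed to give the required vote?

Series A: 2/3 of 928081 = 618720.67, rounded up to 618721; 618,721 required, 618,902 in favor — approved.
Series B: a majority of 4409562 is 2204782; 2,204,782 required, 2,204,782 in favor — approved.

Approved — every class gave the required vote.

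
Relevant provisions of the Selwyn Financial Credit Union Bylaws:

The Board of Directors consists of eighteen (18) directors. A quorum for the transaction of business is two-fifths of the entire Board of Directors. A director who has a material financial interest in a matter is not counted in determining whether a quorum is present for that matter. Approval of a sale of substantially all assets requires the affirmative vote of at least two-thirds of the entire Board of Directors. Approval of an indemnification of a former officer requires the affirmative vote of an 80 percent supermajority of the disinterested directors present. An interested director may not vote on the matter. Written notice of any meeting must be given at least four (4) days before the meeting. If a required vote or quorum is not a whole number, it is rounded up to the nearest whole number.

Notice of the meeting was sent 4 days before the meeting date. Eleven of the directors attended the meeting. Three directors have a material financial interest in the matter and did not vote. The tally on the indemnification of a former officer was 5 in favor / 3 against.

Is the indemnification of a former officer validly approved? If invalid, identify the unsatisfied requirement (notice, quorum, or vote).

Notice: 4 days given; 4 required (4 ≥ 4). Satisfied.
Quorum: 11 present, but the 3 interested directors do not count, leaving 8. Quorum is 8. Satisfied.
Vote: the indemnification of a former officer requires four-fifths of the disinterested directors present (11 − 3 = 8). 4/5 of 8 = 6.40, rounded up to 7, so 7 affirmative votes are needed; 5 voted in favor. Not satisfied.

Invalid — vote requirement not satisfied.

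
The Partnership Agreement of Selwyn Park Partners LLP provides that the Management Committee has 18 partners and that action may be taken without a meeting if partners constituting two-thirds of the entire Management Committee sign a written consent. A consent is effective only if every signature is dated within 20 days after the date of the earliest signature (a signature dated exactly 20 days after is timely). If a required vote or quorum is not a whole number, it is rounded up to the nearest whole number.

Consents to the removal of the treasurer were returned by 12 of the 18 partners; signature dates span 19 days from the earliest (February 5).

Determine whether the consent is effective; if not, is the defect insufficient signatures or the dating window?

Effective — both the signature and dating-window requirements are satisfied.

Signatures required: two-thirds of 18 — 2/3 of 18 = 12, so 12 needed; 12 signed. Sufficient.
Dating window: the latest signature is 19 days after the earliest; the limit is 20 days. Within the window.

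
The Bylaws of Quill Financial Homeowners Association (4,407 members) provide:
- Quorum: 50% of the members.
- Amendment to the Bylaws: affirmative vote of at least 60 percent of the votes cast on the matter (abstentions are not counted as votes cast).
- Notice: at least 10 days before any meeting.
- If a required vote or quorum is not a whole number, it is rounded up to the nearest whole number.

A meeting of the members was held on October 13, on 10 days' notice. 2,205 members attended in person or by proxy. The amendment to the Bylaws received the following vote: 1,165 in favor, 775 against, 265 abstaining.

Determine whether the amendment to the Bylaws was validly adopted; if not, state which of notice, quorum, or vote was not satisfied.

Valid — all requirements satisfied.

Notice: 10 days given; 10 required. Satisfied.
Quorum: 50% of 4,407 = 2,203.50, rounded up to 2,204; 2,205 present. Satisfied.
Vote: requires three-fifths of the votes cast (2,205 − 265 abstaining = 1,940); 3/5 of 1940 = 1164, so 1,164 needed; 1,165 in favor. Satisfied.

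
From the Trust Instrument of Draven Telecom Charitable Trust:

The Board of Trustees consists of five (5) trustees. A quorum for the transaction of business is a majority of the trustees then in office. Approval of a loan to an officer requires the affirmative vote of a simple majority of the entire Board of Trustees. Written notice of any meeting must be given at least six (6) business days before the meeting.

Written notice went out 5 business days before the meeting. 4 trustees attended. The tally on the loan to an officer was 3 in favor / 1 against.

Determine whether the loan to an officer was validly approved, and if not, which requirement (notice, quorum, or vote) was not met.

Notice: 5 business days given; 6 required (5 < 6). Not satisfied.
Quorum: 4 present; quorum is 3. Satisfied.
Vote: the loan to an officer requires a majority of the entire Board of Trustees (5). A majority of 5 is 3, so 3 affirmative votes are needed; 3 voted in favor. Satisfied.

Invalid — notice requirement not satisfied.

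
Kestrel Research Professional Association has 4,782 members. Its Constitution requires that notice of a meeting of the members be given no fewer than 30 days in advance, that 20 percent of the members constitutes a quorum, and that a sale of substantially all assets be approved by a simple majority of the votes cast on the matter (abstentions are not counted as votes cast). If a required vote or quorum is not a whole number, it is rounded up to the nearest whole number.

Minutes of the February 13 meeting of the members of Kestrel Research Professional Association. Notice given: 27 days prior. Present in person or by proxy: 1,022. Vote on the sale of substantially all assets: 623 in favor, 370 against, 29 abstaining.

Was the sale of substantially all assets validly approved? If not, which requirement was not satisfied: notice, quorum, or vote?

Notice: 27 days given; 30 required. Not satisfied.
Quorum: 20% of 4,782 = 956.40, rounded up to 957; 1,022 present. Satisfied.
Vote: requires a majority of the votes cast (1,022 − 29 abstaining = 993); a majority of 993 is 497, so 497 needed; 623 in favor. Satisfied.

Invalid — notice requirement not satisfied.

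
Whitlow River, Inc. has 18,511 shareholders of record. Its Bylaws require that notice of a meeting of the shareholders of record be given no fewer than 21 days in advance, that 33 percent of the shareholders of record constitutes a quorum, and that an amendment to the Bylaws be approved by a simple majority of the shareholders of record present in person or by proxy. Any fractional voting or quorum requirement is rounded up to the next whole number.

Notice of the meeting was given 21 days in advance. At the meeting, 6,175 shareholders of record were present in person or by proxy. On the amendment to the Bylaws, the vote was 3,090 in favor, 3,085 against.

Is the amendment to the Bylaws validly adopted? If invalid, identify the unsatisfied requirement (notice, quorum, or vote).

Valid — all requirements satisfied.

Notice: 21 days given; 21 required. Satisfied.
Quorum: 33% of 18,511 = 6,108.63, rounded up to 6,109; 6,175 present. Satisfied.
Vote: requires a majority of those present (6,175); a majority of 6175 is 3088, so 3,088 needed; 3,090 in favor. Satisfied.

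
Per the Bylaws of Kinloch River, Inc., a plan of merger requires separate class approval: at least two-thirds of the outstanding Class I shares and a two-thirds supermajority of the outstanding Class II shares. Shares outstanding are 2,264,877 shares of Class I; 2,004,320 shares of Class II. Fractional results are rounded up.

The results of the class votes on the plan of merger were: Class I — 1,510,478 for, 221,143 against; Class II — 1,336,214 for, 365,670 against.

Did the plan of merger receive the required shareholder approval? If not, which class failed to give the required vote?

Class I: 2/3 of 2264877 = 1509918; 1,509,918 required, 1,510,478 in favor — approved.
Class II: 2/3 of 2004320 = 1336213.33, rounded up to 1336214; 1,336,214 required, 1,336,214 in favor — approved.

Approved — every class gave the required vote.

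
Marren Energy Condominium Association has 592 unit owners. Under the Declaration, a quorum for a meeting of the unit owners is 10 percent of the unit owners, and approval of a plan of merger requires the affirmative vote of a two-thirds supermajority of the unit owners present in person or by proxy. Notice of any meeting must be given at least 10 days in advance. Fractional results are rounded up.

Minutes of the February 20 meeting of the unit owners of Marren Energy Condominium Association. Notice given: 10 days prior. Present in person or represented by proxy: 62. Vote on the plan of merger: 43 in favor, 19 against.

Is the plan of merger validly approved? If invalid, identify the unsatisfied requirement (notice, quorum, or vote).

Valid — all requirements satisfied.

Notice: 10 days given; 10 required. Satisfied.
Quorum: 10% of 592 = 59.20, rounded up to 60; 62 present. Satisfied.
Vote: requires two-thirds of those present (62); 2/3 of 62 = 41.33, rounded up to 42, so 42 needed; 43 in favor. Satisfied.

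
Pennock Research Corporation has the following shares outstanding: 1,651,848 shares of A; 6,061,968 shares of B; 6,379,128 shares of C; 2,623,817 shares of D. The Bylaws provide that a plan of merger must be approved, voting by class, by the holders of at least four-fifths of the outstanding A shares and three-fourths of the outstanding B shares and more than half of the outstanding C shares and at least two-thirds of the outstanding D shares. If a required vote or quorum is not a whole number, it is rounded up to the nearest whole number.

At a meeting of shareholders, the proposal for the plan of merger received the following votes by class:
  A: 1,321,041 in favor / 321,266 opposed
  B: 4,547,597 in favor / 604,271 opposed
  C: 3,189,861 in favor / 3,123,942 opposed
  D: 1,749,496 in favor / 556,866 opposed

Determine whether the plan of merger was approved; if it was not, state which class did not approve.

Not approved — the A shares did not give the required vote.

A: 4/5 of 1651848 = 1321478.40, rounded up to 1321479; 1,321,479 required, 1,321,041 in favor — not approved.
B: 3/4 of 6061968 = 4546476; 4,546,476 required, 4,547,597 in favor — approved.
C: a majority of 6379128 is 3189565; 3,189,565 required, 3,189,861 in favor — approved.
D: 2/3 of 2623817 = 1749211.33, rounded up to 1749212; 1,749,212 required, 1,749,496 in favor — approved.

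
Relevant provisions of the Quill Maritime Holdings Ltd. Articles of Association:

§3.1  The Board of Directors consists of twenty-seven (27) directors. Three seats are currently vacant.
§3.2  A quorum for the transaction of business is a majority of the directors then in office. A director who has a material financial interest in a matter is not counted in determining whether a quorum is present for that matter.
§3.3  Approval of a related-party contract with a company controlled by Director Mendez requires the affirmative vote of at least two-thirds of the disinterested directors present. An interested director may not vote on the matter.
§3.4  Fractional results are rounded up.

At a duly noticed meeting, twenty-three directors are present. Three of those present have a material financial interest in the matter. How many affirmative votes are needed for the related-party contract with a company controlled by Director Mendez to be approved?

The related-party contract with a company controlled by Director Mendez requires two-thirds of the disinterested directors present (23 − 3 = 20).
2/3 of 20 = 13.33, rounded up to 14.

14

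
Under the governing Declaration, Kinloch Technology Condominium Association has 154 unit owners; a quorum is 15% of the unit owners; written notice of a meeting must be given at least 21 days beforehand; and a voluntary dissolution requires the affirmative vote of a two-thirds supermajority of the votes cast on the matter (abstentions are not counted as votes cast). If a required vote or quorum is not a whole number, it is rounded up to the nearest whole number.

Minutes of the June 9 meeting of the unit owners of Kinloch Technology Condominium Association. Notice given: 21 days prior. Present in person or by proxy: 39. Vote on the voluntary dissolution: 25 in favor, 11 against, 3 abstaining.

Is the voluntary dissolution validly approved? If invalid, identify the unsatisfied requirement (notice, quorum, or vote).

Valid — all requirements satisfied.

Notice: 21 days given; 21 required. Satisfied.
Quorum: 15% of 154 = 23.10, rounded up to 24; 39 present. Satisfied.
Vote: requires two-thirds of the votes cast (39 − 3 abstaining = 36); 2/3 of 36 = 24, so 24 needed; 25 in favor. Satisfied.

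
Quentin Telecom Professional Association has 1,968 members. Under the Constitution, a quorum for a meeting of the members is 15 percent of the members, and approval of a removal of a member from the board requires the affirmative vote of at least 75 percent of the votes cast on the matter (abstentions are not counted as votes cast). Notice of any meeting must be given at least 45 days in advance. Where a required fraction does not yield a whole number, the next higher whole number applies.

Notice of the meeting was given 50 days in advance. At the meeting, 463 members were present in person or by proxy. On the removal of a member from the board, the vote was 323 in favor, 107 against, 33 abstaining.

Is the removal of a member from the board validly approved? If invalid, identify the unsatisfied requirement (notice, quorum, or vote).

Valid — all requirements satisfied.

Notice: 50 days given; 45 required. Satisfied.
Quorum: 15% of 1,968 = 295.20, rounded up to 296; 463 present. Satisfied.
Vote: requires three-fourths of the votes cast (463 − 33 abstaining = 430); 3/4 of 430 = 322.50, rounded up to 323, so 323 needed; 323 in favor. Satisfied.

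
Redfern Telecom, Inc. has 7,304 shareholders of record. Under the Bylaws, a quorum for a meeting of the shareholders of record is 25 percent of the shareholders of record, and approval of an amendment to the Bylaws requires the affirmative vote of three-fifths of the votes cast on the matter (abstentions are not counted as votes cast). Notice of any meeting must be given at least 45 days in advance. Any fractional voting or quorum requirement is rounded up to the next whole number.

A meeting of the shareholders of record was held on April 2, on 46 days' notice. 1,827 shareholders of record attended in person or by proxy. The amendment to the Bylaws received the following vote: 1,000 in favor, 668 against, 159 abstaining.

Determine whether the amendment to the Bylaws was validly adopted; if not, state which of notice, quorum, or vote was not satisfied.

Invalid — vote requirement not satisfied.

Notice: 46 days given; 45 required. Satisfied.
Quorum: 25% of 7,304 = 1,826; 1,827 present. Satisfied.
Vote: requires three-fifths of the votes cast (1,827 − 159 abstaining = 1,668); 3/5 of 1668 = 1000.80, rounded up to 1001, so 1,001 needed; 1,000 in favor. Not satisfied.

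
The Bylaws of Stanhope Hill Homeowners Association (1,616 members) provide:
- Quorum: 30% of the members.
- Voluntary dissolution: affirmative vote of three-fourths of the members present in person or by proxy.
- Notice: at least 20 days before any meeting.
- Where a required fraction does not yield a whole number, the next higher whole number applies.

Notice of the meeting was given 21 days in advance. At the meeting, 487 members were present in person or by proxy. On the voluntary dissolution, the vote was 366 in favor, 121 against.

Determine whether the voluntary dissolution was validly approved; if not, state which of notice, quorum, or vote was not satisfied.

Valid — all requirements satisfied.

Notice: 21 days given; 20 required. Satisfied.
Quorum: 30% of 1,616 = 484.80, rounded up to 485; 487 present. Satisfied.
Vote: requires three-fourths of those present (487); 3/4 of 487 = 365.25, rounded up to 366, so 366 needed; 366 in favor. Satisfied.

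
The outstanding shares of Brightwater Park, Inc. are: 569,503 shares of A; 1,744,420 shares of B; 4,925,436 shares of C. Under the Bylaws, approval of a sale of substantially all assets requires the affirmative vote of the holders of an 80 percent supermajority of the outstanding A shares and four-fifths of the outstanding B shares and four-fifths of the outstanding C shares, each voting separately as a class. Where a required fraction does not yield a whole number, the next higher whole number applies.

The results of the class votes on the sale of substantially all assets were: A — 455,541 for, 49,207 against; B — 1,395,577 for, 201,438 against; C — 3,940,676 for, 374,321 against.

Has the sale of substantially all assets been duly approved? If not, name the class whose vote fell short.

Not approved — the A shares did not give the required vote.

A: 4/5 of 569503 = 455602.40, rounded up to 455603; 455,603 required, 455,541 in favor — not approved.
B: 4/5 of 1744420 = 1395536; 1,395,536 required, 1,395,577 in favor — approved.
C: 4/5 of 4925436 = 3940348.80, rounded up to 3940349; 3,940,349 required, 3,940,676 in favor — approved.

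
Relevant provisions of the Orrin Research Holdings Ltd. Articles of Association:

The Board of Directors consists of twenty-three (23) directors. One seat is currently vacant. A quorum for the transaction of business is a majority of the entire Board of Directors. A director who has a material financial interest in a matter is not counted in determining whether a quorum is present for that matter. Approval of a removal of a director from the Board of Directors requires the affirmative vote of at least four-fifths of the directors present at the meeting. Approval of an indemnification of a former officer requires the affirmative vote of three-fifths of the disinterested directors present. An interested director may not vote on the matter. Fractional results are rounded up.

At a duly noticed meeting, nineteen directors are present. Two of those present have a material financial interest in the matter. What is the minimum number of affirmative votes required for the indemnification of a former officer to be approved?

11

The indemnification of a former officer requires three-fifths of the disinterested directors present (19 − 2 = 17).
3/5 of 17 = 10.20, rounded up to 11.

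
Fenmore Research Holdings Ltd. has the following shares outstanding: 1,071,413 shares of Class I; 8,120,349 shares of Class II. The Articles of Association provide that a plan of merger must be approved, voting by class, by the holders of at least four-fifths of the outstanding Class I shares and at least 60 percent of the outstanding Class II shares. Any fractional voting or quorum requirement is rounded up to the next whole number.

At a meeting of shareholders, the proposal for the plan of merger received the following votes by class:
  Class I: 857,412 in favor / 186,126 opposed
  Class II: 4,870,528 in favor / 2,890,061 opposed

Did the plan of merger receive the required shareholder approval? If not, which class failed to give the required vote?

Class I: 4/5 of 1071413 = 857130.40, rounded up to 857131; 857,131 required, 857,412 in favor — approved.
Class II: 3/5 of 8120349 = 4872209.40, rounded up to 4872210; 4,872,210 required, 4,870,528 in favor — not approved.

Not approved — the Class II shares did not give the required vote.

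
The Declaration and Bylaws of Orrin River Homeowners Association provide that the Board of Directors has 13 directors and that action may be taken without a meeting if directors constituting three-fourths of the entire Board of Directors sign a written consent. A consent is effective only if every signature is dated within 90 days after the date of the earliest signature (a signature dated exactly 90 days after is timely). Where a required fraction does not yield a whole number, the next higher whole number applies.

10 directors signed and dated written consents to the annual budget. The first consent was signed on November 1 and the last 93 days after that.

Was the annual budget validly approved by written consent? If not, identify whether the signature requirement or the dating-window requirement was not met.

Not effective — dating-window requirement not satisfied.

Signatures required: three-fourths of 13 — 3/4 of 13 = 9.75, rounded up to 10, so 10 needed; 10 signed. Sufficient.
Dating window: the latest signature is 93 days after the earliest; the limit is 90 days. Outside the window.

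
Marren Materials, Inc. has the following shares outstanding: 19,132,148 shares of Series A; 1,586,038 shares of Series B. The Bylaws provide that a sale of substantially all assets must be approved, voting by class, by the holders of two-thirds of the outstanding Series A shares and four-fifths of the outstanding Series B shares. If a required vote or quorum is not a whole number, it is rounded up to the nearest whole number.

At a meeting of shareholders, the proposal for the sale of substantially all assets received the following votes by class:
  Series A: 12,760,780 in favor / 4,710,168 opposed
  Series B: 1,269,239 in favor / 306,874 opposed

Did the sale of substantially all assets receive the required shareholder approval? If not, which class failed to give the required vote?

Series A: 2/3 of 19132148 = 12754765.33, rounded up to 12754766; 12,754,766 required, 12,760,780 in favor — approved.
Series B: 4/5 of 1586038 = 1268830.40, rounded up to 1268831; 1,268,831 required, 1,269,239 in favor — approved.

Approved — every class gave the required vote.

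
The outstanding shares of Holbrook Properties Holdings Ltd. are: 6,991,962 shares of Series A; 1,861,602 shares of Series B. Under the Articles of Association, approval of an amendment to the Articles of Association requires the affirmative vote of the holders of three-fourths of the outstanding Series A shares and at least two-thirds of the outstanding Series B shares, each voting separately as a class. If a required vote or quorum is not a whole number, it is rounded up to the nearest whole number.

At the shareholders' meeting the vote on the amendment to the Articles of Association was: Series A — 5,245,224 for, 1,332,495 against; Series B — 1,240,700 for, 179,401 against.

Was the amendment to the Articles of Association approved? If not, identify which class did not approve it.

Not approved — the Series B shares did not give the required vote.

Series A: 3/4 of 6991962 = 5243971.50, rounded up to 5243972; 5,243,972 required, 5,245,224 in favor — approved.
Series B: 2/3 of 1861602 = 1241068; 1,241,068 required, 1,240,700 in favor — not approved.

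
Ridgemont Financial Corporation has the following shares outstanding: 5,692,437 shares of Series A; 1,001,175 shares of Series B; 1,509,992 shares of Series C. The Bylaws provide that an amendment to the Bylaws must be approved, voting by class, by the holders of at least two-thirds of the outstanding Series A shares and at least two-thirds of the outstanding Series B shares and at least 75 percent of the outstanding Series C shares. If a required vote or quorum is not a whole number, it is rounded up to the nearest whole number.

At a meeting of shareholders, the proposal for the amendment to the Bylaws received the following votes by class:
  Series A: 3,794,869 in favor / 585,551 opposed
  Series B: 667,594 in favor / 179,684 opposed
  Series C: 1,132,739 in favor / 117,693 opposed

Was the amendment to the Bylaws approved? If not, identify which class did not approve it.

Series A: 2/3 of 5692437 = 3794958; 3,794,958 required, 3,794,869 in favor — not approved.
Series B: 2/3 of 1001175 = 667450; 667,450 required, 667,594 in favor — approved.
Series C: 3/4 of 1509992 = 1132494; 1,132,494 required, 1,132,739 in favor — approved.

Not approved — the Series A shares did not give the required vote.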